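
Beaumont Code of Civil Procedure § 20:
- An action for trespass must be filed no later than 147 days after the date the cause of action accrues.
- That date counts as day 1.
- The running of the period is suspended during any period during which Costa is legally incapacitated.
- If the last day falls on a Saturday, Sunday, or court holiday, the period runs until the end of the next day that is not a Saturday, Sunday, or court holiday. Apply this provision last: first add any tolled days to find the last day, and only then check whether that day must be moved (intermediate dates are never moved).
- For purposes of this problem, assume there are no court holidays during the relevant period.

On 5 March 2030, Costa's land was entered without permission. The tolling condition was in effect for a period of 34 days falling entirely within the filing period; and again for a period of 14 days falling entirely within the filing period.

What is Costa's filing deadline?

Counting 5 March 2030 as day 1, day 147 is July 29, 2030.
Tolling adds 34 days: July 29, 2030 + 34 days = September 1, 2030.
Tolling adds 14 days: September 1, 2030 + 14 days = September 15, 2030.
September 15, 2030 is Sunday. The next qualifying day is September 16, 2030.

September 16, 2030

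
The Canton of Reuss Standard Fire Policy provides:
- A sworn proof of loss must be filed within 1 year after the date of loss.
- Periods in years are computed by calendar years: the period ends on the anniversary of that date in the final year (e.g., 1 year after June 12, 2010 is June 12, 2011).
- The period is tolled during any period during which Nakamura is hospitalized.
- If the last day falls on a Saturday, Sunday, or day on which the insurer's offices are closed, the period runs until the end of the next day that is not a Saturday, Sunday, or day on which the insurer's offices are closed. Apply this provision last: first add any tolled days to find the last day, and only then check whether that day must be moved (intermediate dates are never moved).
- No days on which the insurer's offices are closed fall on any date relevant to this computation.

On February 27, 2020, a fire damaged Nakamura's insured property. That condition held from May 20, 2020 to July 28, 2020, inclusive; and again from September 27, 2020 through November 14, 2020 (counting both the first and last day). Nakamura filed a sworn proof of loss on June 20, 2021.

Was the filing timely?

Yes

1 year after February 27, 2020 is February 27, 2021.
From May 20, 2020 through July 28, 2020 inclusive is 70 days; tolling adds 70 days: February 27, 2021 + 70 days = May 8, 2021.
From September 27, 2020 through November 14, 2020 inclusive is 49 days; tolling adds 49 days: May 8, 2021 + 49 days = June 26, 2021.
June 26, 2021 is Saturday; June 27, 2021 is Sunday. The next qualifying day is June 28, 2021.
The deadline is June 28, 2021; the filing on June 20, 2021 is on or before that date.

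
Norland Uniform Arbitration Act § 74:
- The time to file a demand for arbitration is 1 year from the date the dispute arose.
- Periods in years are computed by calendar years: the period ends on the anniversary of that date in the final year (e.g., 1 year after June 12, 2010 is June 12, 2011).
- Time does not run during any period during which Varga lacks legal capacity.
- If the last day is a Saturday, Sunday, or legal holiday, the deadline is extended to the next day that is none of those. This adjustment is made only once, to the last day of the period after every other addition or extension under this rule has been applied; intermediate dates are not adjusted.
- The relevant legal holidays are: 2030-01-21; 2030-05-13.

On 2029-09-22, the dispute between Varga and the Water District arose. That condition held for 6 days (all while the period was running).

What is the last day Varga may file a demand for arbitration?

September 30, 2030

1 year after 2029-09-22 is September 22, 2030.
Tolling adds 6 days: September 22, 2030 + 6 days = September 28, 2030.
September 28, 2030 is Saturday; September 29, 2030 is Sunday. The next qualifying day is September 30, 2030.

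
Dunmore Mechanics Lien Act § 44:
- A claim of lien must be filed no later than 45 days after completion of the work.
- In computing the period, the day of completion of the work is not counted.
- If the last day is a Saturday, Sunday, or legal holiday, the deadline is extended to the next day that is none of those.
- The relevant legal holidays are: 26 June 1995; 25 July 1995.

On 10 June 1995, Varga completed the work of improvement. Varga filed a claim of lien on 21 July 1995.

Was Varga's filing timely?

45 days after 10 June 1995 is July 25, 1995.
July 25, 1995 is a listed holiday. The next qualifying day is July 26, 1995.
The deadline is July 26, 1995; the filing on July 21, 1995 is on or before that date.

Yes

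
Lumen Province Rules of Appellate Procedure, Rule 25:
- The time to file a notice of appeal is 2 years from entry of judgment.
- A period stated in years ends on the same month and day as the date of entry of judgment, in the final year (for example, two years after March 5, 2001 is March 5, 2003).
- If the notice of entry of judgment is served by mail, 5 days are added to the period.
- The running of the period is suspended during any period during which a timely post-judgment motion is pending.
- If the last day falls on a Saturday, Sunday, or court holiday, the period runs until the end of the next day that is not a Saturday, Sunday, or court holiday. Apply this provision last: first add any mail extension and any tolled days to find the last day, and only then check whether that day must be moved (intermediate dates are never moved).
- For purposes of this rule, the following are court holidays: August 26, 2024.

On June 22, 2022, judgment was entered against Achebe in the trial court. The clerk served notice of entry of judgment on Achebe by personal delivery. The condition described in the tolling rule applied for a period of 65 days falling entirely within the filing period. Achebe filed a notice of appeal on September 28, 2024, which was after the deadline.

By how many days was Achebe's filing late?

32 days

2 years after June 22, 2022 is June 22, 2024.
Service was not by mail, so no mail extension applies.
Tolling adds 65 days: June 22, 2024 + 65 days = August 26, 2024.
August 26, 2024 is a listed holiday. The next qualifying day is August 27, 2024.
The deadline is August 27, 2024; from August 27, 2024 to September 28, 2024 is 32 days.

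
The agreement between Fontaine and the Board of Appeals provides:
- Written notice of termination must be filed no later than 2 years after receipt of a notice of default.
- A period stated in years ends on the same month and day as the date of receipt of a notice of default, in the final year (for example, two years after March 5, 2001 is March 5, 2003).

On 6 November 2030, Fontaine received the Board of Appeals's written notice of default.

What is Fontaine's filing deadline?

November 6, 2032

2 years after 6 November 2030 is November 6, 2032.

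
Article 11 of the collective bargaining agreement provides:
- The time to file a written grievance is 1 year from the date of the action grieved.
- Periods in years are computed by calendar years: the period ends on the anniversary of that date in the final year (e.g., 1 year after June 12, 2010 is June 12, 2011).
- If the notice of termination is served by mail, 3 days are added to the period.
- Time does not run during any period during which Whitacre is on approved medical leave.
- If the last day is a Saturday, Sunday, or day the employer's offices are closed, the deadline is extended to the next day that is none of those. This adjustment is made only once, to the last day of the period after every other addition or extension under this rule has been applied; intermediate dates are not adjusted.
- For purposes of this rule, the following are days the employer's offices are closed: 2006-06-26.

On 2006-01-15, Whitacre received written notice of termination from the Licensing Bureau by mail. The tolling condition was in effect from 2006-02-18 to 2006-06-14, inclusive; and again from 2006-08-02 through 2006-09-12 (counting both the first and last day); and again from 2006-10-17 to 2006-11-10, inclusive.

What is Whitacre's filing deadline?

July 23, 2007

1 year after 2006-01-15 is January 15, 2007.
Service was by mail, adding 3 days: January 15, 2007 + 3 days = January 18, 2007.
From February 18, 2006 through June 14, 2006 inclusive is 117 days; tolling adds 117 days: January 18, 2007 + 117 days = May 15, 2007.
From August 2, 2006 through September 12, 2006 inclusive is 42 days; tolling adds 42 days: May 15, 2007 + 42 days = June 26, 2007.
From October 17, 2006 through November 10, 2006 inclusive is 25 days; tolling adds 25 days: June 26, 2007 + 25 days = July 21, 2007.
July 21, 2007 is Saturday; July 22, 2007 is Sunday. The next qualifying day is July 23, 2007.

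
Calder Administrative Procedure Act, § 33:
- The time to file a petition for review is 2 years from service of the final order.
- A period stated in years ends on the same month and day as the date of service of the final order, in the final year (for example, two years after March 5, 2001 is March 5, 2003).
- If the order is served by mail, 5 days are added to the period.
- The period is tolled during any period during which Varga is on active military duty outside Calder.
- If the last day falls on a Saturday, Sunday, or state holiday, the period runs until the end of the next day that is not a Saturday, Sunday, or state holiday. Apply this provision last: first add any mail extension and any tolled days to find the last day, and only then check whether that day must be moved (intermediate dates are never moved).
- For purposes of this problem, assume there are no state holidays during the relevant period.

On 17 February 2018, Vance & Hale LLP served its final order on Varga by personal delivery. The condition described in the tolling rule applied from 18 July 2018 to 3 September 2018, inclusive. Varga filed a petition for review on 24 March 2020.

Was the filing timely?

Yes

2 years after 17 February 2018 is February 17, 2020.
Service was not by mail, so no mail extension applies.
From July 18, 2018 through September 3, 2018 inclusive is 48 days; tolling adds 48 days: February 17, 2020 + 48 days = April 5, 2020.
April 5, 2020 is Sunday. The next qualifying day is April 6, 2020.
The deadline is April 6, 2020; the filing on March 24, 2020 is on or before that date.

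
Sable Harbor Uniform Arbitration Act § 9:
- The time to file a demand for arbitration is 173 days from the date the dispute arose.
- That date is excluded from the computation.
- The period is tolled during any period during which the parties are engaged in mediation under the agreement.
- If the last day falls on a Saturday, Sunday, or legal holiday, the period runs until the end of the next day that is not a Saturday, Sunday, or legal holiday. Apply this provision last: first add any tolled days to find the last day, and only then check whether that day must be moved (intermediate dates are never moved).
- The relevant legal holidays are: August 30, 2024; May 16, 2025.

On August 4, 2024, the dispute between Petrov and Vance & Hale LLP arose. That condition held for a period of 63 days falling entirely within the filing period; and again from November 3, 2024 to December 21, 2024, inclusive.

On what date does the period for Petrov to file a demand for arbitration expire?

173 days after August 4, 2024 is January 24, 2025.
Tolling adds 63 days: January 24, 2025 + 63 days = March 28, 2025.
From November 3, 2024 through December 21, 2024 inclusive is 49 days; tolling adds 49 days: March 28, 2025 + 49 days = May 16, 2025.
May 16, 2025 is a listed holiday; May 17, 2025 is Saturday; May 18, 2025 is Sunday. The next qualifying day is May 19, 2025.

May 19, 2025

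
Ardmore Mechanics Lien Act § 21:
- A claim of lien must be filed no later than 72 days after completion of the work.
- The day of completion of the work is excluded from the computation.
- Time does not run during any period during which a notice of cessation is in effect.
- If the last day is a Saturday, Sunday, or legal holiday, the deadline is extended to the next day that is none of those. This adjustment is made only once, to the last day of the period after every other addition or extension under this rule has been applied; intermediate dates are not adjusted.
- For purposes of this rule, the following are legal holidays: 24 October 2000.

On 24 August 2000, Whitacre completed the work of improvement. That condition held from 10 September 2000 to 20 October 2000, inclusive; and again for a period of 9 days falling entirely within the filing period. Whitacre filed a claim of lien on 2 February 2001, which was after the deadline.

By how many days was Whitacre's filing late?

72 days after 24 August 2000 is November 4, 2000.
From September 10, 2000 through October 20, 2000 inclusive is 41 days; tolling adds 41 days: November 4, 2000 + 41 days = December 15, 2000.
Tolling adds 9 days: December 15, 2000 + 9 days = December 24, 2000.
December 24, 2000 is Sunday. The next qualifying day is December 25, 2000.
The deadline is December 25, 2000; from December 25, 2000 to February 2, 2001 is 39 days.

39 days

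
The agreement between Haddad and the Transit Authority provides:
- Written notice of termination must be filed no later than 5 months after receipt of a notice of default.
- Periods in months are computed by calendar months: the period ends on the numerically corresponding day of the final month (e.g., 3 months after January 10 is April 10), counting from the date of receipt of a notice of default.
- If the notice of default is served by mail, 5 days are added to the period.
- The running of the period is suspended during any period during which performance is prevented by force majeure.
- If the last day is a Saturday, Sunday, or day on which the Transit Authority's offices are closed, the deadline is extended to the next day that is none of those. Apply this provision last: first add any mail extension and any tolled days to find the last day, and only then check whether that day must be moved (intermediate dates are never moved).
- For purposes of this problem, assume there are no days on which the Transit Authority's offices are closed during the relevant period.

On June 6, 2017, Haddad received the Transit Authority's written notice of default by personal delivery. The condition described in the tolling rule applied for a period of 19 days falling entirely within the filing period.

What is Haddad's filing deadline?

5 months after June 6, 2017 is November 6, 2017.
Service was not by mail, so no mail extension applies.
Tolling adds 19 days: November 6, 2017 + 19 days = November 25, 2017.
November 25, 2017 is Saturday; November 26, 2017 is Sunday. The next qualifying day is November 27, 2017.

November 27, 2017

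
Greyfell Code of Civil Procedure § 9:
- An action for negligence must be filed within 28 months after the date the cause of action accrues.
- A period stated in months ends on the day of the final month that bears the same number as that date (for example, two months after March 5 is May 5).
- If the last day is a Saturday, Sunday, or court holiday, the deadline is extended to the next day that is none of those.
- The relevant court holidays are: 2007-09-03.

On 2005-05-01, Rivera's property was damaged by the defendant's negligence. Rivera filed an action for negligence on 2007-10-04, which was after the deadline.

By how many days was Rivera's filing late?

28 months after 2005-05-01 is September 1, 2007.
September 1, 2007 is Saturday; September 2, 2007 is Sunday; September 3, 2007 is a listed holiday. The next qualifying day is September 4, 2007.
The deadline is September 4, 2007; from September 4, 2007 to October 4, 2007 is 30 days.

30 days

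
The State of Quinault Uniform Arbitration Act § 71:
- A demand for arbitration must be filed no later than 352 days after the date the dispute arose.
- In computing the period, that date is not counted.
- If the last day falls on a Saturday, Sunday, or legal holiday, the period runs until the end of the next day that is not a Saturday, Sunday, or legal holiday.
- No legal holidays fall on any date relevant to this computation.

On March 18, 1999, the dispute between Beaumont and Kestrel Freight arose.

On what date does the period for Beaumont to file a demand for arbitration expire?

March 6, 2000

352 days after March 18, 1999 is March 4, 2000.
March 4, 2000 is Saturday; March 5, 2000 is Sunday. The next qualifying day is March 6, 2000.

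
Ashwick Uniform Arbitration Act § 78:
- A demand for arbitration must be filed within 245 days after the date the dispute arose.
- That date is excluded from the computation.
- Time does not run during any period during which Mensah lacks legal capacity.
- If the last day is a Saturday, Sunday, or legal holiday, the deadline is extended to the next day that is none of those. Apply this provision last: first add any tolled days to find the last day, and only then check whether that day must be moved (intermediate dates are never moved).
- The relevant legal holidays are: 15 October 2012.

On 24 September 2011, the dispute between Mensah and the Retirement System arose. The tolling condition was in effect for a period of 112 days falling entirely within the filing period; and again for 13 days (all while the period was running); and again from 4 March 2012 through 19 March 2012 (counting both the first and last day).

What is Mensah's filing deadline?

245 days after 24 September 2011 is May 26, 2012.
Tolling adds 112 days: May 26, 2012 + 112 days = September 15, 2012.
Tolling adds 13 days: September 15, 2012 + 13 days = September 28, 2012.
From March 4, 2012 through March 19, 2012 inclusive is 16 days; tolling adds 16 days: September 28, 2012 + 16 days = October 14, 2012.
October 14, 2012 is Sunday; October 15, 2012 is a listed holiday. The next qualifying day is October 16, 2012.

October 16, 2012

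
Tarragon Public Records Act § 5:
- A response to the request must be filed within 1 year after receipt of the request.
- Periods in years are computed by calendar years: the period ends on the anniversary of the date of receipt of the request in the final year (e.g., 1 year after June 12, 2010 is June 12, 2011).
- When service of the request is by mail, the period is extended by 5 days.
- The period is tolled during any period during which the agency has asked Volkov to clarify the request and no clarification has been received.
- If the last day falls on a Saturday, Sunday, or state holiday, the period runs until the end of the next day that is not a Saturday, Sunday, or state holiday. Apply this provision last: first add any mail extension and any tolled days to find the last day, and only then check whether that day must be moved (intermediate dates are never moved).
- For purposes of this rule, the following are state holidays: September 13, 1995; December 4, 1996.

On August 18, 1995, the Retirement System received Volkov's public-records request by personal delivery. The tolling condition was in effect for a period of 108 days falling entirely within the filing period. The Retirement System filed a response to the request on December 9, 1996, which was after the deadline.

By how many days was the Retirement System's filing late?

1 year after August 18, 1995 is August 18, 1996.
Service was not by mail, so no mail extension applies.
Tolling adds 108 days: August 18, 1996 + 108 days = December 4, 1996.
December 4, 1996 is a listed holiday. The next qualifying day is December 5, 1996.
The deadline is December 5, 1996; from December 5, 1996 to December 9, 1996 is 4 days.

4 days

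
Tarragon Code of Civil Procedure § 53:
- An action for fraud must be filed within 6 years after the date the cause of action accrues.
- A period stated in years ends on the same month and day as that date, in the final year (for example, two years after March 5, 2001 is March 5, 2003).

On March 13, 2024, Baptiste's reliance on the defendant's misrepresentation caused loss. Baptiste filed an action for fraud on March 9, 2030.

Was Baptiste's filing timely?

6 years after March 13, 2024 is March 13, 2030.
The deadline is March 13, 2030; the filing on March 9, 2030 is on or before that date.

Yes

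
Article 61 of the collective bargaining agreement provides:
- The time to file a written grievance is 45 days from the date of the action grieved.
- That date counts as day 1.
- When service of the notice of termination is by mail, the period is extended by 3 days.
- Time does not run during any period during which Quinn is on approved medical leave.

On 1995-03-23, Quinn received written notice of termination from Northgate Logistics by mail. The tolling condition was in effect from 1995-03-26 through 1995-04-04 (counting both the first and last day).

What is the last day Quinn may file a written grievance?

Counting 1995-03-23 as day 1, day 45 is May 6, 1995.
Service was by mail, adding 3 days: May 6, 1995 + 3 days = May 9, 1995.
From March 26, 1995 through April 4, 1995 inclusive is 10 days; tolling adds 10 days: May 9, 1995 + 10 days = May 19, 1995.

May 19, 1995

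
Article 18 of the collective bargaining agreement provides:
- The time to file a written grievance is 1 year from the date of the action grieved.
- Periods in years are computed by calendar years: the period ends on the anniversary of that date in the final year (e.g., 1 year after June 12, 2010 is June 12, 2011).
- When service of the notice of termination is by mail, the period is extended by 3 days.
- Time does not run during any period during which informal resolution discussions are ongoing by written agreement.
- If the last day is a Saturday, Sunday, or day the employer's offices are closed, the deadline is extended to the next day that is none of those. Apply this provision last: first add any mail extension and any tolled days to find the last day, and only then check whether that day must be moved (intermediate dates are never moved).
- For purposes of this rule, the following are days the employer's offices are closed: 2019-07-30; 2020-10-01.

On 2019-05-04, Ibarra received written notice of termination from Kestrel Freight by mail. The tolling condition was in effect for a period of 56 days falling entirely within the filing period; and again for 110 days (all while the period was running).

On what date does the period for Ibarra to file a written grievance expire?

1 year after 2019-05-04 is May 4, 2020.
Service was by mail, adding 3 days: May 4, 2020 + 3 days = May 7, 2020.
Tolling adds 56 days: May 7, 2020 + 56 days = July 2, 2020.
Tolling adds 110 days: July 2, 2020 + 110 days = October 20, 2020.
October 20, 2020 is a Tuesday and not a day the employer's offices are closed, so no extension applies.

October 20, 2020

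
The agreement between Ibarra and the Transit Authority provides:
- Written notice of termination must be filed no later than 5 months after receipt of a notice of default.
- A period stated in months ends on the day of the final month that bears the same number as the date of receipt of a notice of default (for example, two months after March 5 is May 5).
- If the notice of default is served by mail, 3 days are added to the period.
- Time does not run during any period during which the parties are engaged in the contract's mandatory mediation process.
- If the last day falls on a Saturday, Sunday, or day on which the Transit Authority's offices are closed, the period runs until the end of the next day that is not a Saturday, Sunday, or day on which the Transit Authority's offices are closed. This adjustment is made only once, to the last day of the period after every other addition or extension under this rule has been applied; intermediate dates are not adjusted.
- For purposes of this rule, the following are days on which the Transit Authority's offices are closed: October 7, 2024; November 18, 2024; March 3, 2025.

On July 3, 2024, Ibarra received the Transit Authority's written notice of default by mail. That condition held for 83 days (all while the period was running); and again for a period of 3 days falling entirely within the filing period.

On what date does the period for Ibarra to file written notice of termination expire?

March 4, 2025

5 months after July 3, 2024 is December 3, 2024.
Service was by mail, adding 3 days: December 3, 2024 + 3 days = December 6, 2024.
Tolling adds 83 days: December 6, 2024 + 83 days = February 27, 2025.
Tolling adds 3 days: February 27, 2025 + 3 days = March 2, 2025.
March 2, 2025 is Sunday; March 3, 2025 is a listed holiday. The next qualifying day is March 4, 2025.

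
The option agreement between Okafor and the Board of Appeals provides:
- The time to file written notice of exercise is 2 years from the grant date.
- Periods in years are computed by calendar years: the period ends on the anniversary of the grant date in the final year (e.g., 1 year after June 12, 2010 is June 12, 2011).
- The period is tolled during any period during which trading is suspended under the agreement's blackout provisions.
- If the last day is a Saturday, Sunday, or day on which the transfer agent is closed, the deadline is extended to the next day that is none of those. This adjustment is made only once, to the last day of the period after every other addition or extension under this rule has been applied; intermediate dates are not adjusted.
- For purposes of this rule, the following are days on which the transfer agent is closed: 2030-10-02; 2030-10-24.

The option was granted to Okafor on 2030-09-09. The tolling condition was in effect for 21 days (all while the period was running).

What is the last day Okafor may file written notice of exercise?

September 30, 2032

2 years after 2030-09-09 is September 9, 2032.
Tolling adds 21 days: September 9, 2032 + 21 days = September 30, 2032.
September 30, 2032 is a Thursday and not a day on which the transfer agent is closed, so no extension applies.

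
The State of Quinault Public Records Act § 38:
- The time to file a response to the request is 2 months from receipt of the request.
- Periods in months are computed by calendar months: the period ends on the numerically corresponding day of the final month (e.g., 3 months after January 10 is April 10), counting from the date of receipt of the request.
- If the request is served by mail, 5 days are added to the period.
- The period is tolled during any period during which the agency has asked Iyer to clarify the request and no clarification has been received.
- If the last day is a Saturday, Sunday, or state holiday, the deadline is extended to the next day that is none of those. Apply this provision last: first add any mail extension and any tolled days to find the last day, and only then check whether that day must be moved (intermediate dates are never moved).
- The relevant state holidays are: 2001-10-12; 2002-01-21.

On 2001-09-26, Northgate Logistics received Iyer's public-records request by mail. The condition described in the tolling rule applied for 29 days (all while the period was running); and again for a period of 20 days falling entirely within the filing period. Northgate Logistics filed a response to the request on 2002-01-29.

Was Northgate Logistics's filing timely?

No

2 months after 2001-09-26 is November 26, 2001.
Service was by mail, adding 5 days: November 26, 2001 + 5 days = December 1, 2001.
Tolling adds 29 days: December 1, 2001 + 29 days = December 30, 2001.
Tolling adds 20 days: December 30, 2001 + 20 days = January 19, 2002.
January 19, 2002 is Saturday; January 20, 2002 is Sunday; January 21, 2002 is a listed holiday. The next qualifying day is January 22, 2002.
The deadline is January 22, 2002; the filing on January 29, 2002 is after that date.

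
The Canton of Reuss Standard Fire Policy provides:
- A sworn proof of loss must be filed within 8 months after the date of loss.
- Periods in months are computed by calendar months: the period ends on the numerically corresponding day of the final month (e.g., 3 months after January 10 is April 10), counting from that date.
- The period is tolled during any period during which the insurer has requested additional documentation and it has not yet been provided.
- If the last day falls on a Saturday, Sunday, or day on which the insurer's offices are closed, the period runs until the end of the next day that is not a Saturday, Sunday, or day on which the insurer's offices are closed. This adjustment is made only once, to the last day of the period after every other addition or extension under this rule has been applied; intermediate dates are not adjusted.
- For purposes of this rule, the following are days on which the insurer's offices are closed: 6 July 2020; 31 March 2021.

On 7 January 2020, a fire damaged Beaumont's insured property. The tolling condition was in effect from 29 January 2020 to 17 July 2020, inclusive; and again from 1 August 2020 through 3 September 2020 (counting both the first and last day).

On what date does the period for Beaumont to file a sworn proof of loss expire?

8 months after 7 January 2020 is September 7, 2020.
From January 29, 2020 through July 17, 2020 inclusive is 171 days; tolling adds 171 days: September 7, 2020 + 171 days = February 25, 2021.
From August 1, 2020 through September 3, 2020 inclusive is 34 days; tolling adds 34 days: February 25, 2021 + 34 days = March 31, 2021.
March 31, 2021 is a listed holiday. The next qualifying day is April 1, 2021.

April 1, 2021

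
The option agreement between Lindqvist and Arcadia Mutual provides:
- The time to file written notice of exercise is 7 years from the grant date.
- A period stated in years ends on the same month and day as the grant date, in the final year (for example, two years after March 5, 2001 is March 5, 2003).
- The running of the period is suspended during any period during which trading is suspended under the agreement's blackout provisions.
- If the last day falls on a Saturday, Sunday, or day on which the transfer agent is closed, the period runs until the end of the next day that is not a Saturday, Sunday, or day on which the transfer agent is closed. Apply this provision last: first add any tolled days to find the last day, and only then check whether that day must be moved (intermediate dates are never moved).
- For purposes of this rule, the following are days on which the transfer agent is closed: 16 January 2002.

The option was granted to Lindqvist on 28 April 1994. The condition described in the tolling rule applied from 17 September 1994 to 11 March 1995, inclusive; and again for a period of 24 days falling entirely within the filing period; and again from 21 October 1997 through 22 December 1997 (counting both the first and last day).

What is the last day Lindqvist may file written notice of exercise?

7 years after 28 April 1994 is April 28, 2001.
From September 17, 1994 through March 11, 1995 inclusive is 176 days; tolling adds 176 days: April 28, 2001 + 176 days = October 21, 2001.
Tolling adds 24 days: October 21, 2001 + 24 days = November 14, 2001.
From October 21, 1997 through December 22, 1997 inclusive is 63 days; tolling adds 63 days: November 14, 2001 + 63 days = January 16, 2002.
January 16, 2002 is a listed holiday. The next qualifying day is January 17, 2002.

January 17, 2002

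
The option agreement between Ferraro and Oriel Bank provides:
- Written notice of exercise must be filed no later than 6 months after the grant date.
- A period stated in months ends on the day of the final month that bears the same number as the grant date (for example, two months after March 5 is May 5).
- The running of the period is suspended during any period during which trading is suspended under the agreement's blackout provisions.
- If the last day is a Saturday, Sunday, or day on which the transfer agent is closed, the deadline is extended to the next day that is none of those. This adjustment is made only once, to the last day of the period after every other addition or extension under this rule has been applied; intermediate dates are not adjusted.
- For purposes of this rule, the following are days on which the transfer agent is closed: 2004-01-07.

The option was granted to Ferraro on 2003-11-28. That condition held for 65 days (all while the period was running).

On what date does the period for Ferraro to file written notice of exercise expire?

6 months after 2003-11-28 is May 28, 2004.
Tolling adds 65 days: May 28, 2004 + 65 days = August 1, 2004.
August 1, 2004 is Sunday. The next qualifying day is August 2, 2004.

August 2, 2004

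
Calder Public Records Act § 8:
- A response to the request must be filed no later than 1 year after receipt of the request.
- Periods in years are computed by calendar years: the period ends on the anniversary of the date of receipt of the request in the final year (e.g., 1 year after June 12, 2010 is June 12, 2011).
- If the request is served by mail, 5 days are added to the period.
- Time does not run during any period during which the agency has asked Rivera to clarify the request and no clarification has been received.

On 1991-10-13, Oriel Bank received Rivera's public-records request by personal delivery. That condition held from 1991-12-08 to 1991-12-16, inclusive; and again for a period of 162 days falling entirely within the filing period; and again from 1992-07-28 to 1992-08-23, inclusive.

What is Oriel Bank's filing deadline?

April 29, 1993

1 year after 1991-10-13 is October 13, 1992.
Service was not by mail, so no mail extension applies.
From December 8, 1991 through December 16, 1991 inclusive is 9 days; tolling adds 9 days: October 13, 1992 + 9 days = October 22, 1992.
Tolling adds 162 days: October 22, 1992 + 162 days = April 2, 1993.
From July 28, 1992 through August 23, 1992 inclusive is 27 days; tolling adds 27 days: April 2, 1993 + 27 days = April 29, 1993.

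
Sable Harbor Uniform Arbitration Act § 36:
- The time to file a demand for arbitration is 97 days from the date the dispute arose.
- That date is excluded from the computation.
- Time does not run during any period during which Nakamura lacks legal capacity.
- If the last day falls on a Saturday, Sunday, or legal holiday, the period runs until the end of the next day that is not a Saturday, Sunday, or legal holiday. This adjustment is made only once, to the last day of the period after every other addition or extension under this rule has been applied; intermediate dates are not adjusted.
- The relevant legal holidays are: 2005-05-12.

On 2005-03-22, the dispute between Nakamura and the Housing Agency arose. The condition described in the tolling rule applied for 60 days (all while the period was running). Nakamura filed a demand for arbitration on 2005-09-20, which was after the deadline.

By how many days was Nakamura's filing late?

97 days after 2005-03-22 is June 27, 2005.
Tolling adds 60 days: June 27, 2005 + 60 days = August 26, 2005.
August 26, 2005 is a Friday and not a legal holiday, so no extension applies.
The deadline is August 26, 2005; from August 26, 2005 to September 20, 2005 is 25 days.

25 days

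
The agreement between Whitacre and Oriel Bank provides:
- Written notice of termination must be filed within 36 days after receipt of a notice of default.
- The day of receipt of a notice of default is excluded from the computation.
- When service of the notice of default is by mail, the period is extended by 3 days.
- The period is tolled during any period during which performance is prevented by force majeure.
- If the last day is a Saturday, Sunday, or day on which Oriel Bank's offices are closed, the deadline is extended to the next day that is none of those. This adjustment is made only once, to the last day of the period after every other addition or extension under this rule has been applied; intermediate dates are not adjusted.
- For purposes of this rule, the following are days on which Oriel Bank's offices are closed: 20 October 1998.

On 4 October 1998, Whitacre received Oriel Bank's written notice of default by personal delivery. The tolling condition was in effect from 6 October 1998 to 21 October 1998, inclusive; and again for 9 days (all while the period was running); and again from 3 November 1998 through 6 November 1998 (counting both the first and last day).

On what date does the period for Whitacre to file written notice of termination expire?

December 8, 1998

36 days after 4 October 1998 is November 9, 1998.
Service was not by mail, so no mail extension applies.
From October 6, 1998 through October 21, 1998 inclusive is 16 days; tolling adds 16 days: November 9, 1998 + 16 days = November 25, 1998.
Tolling adds 9 days: November 25, 1998 + 9 days = December 4, 1998.
From November 3, 1998 through November 6, 1998 inclusive is 4 days; tolling adds 4 days: December 4, 1998 + 4 days = December 8, 1998.
December 8, 1998 is a Tuesday and not a day on which Oriel Bank's offices are closed, so no extension applies.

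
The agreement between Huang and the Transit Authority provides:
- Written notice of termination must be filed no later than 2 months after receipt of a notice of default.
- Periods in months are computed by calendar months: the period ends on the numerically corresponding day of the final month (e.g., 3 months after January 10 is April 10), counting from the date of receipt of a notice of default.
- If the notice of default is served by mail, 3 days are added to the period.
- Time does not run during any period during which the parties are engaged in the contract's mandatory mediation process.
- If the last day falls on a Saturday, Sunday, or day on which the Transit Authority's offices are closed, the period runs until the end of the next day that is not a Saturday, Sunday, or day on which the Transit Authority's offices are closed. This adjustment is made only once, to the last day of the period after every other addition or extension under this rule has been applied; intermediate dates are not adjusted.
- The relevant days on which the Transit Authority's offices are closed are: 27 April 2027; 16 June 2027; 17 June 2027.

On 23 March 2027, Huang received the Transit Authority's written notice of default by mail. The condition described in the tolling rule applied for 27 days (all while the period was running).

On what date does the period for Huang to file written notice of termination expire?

2 months after 23 March 2027 is May 23, 2027.
Service was by mail, adding 3 days: May 23, 2027 + 3 days = May 26, 2027.
Tolling adds 27 days: May 26, 2027 + 27 days = June 22, 2027.
June 22, 2027 is a Tuesday and not a day on which the Transit Authority's offices are closed, so no extension applies.

June 22, 2027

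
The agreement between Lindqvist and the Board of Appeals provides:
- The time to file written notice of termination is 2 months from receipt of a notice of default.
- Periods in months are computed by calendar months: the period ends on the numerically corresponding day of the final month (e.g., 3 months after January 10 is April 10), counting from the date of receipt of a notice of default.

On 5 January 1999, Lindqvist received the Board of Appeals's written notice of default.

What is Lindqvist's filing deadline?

March 5, 1999

2 months after 5 January 1999 is March 5, 1999.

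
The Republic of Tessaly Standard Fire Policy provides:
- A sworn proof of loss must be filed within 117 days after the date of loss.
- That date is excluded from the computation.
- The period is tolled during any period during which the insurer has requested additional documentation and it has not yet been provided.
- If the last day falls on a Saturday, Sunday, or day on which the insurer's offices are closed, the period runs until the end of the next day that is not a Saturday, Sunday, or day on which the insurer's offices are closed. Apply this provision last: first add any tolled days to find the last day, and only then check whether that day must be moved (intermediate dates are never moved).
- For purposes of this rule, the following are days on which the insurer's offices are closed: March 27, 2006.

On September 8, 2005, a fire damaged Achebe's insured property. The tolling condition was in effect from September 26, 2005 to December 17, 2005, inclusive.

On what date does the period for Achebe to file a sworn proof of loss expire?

117 days after September 8, 2005 is January 3, 2006.
From September 26, 2005 through December 17, 2005 inclusive is 83 days; tolling adds 83 days: January 3, 2006 + 83 days = March 27, 2006.
March 27, 2006 is a listed holiday. The next qualifying day is March 28, 2006.

March 28, 2006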